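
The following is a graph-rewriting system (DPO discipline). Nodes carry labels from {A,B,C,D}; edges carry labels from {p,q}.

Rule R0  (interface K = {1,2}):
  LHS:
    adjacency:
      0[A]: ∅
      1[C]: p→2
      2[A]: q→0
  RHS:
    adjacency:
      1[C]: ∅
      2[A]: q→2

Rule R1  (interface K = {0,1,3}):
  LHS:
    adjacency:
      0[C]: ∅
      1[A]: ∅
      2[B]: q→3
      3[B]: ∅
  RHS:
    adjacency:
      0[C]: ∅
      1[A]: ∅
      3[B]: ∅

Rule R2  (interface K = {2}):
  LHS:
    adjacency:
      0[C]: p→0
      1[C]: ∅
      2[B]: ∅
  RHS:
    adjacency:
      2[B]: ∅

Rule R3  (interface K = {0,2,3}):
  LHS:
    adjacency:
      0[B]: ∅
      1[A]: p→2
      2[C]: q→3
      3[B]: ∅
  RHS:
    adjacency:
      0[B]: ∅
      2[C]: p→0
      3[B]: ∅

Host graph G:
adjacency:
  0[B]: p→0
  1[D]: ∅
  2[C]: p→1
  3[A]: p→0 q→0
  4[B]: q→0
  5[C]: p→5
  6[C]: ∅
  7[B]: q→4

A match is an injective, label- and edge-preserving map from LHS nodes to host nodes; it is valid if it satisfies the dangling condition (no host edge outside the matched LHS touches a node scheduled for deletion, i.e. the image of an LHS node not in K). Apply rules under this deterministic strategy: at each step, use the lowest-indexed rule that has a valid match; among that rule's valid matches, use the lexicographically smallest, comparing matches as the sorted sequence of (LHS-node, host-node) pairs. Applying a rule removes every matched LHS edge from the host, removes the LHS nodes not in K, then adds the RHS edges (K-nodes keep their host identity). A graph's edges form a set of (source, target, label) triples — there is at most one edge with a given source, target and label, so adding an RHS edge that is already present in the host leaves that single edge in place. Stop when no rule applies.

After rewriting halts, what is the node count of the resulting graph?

Answer: 4

Steps:
initial: |V|=8 |E|=7  E = 0-p->0 2-p->1 3-p->0 3-q->0 4-q->0 5-p->5 7-q->4
step 1: apply R1 at {0↦2, 1↦3, 2↦7, 3↦4}  → |V|=7 |E|=6  E = 0-p->0 2-p->1 3-p->0 3-q->0 4-q->0 5-p->5
step 2: apply R1 at {0↦2, 1↦3, 2↦4, 3↦0}  → |V|=6 |E|=5  E = 0-p->0 2-p->1 3-p->0 3-q->0 5-p->5
step 3: apply R2 at {0↦5, 1↦6, 2↦0}  → |V|=4 |E|=4  E = 0-p->0 2-p->1 3-p->0 3-q->0
final graph: no rule applies after step 3
NF nodes: {0:B, 1:D, 2:C, 3:A}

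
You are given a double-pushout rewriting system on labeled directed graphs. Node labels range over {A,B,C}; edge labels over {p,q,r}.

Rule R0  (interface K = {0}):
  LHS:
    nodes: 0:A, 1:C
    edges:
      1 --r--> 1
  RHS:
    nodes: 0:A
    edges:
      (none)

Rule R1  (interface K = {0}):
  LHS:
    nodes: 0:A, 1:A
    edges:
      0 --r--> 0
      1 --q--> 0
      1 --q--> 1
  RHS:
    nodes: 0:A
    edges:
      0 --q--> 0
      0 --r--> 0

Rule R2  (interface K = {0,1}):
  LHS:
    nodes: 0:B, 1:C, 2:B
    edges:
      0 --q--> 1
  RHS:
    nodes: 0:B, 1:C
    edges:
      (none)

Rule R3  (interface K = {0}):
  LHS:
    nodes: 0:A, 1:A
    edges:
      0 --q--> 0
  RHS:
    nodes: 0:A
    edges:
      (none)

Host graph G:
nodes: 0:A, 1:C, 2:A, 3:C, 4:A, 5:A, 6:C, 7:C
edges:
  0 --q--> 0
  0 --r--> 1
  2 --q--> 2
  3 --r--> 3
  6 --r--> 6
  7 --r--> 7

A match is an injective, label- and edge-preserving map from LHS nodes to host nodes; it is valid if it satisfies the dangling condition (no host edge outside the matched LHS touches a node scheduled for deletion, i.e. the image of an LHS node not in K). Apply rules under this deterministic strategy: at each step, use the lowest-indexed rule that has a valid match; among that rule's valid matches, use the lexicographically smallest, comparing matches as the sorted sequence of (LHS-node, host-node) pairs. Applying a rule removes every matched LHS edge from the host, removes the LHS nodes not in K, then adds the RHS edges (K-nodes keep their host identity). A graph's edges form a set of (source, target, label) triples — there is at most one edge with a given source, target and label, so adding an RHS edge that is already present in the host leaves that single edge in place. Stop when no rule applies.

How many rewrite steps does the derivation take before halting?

start.  V:8 E:6  edges: 0-q->0 0-r->1 2-q->2 3-r->3 6-r->6 7-r->7
1. fire R0 via {0↦0, 1↦3}  →  V:7 E:5  edges: 0-q->0 0-r->1 2-q->2 6-r->6 7-r->7
2. fire R0 via {0↦0, 1↦6}  →  V:6 E:4  edges: 0-q->0 0-r->1 2-q->2 7-r->7
3. fire R0 via {0↦0, 1↦7}  →  V:5 E:3  edges: 0-q->0 0-r->1 2-q->2
4. fire R3 via {0↦0, 1↦4}  →  V:4 E:2  edges: 0-r->1 2-q->2
5. fire R3 via {0↦2, 1↦5}  →  V:3 E:1  edges: 0-r->1
halt: no rule applies after step 5

Answer: 5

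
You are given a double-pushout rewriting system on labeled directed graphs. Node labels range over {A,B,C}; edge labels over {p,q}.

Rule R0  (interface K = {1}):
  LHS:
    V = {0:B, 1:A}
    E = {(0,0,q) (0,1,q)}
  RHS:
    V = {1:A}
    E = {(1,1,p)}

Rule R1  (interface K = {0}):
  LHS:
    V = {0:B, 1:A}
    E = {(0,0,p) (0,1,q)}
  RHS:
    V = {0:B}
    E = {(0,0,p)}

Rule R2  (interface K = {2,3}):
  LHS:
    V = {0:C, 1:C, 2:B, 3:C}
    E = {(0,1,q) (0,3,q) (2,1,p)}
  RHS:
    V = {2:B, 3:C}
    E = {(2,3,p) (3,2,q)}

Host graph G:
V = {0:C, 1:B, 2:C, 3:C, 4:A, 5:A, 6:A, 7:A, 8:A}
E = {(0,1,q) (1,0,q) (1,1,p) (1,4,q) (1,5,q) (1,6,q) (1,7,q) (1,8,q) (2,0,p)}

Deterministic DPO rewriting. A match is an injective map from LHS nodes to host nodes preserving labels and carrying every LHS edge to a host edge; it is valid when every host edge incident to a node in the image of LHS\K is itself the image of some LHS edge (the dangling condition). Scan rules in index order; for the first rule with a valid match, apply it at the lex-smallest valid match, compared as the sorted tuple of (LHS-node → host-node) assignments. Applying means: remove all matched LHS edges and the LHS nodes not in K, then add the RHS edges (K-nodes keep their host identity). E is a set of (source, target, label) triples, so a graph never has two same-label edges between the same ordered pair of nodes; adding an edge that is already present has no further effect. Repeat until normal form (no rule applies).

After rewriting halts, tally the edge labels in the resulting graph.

Answer: p:2 q:2

Derivation:
[0] host  ⇒  9 nodes, 9 edges  {0-q->1 1-q->0 1-p->1 1-q->4 1-q->5 1-q->6 1-q->7 1-q->8 2-p->0}
[1] R1 @ {0↦1, 1↦4}  ⇒  8 nodes, 8 edges  {0-q->1 1-q->0 1-p->1 1-q->5 1-q->6 1-q->7 1-q->8 2-p->0}
[2] R1 @ {0↦1, 1↦5}  ⇒  7 nodes, 7 edges  {0-q->1 1-q->0 1-p->1 1-q->6 1-q->7 1-q->8 2-p->0}
[3] R1 @ {0↦1, 1↦6}  ⇒  6 nodes, 6 edges  {0-q->1 1-q->0 1-p->1 1-q->7 1-q->8 2-p->0}
[4] R1 @ {0↦1, 1↦7}  ⇒  5 nodes, 5 edges  {0-q->1 1-q->0 1-p->1 1-q->8 2-p->0}
[5] R1 @ {0↦1, 1↦8}  ⇒  4 nodes, 4 edges  {0-q->1 1-q->0 1-p->1 2-p->0}
normal form: no rule applies after step 5
NF edges: [(0, 1, 'q'), (1, 0, 'q'), (1, 1, 'p'), (2, 0, 'p')]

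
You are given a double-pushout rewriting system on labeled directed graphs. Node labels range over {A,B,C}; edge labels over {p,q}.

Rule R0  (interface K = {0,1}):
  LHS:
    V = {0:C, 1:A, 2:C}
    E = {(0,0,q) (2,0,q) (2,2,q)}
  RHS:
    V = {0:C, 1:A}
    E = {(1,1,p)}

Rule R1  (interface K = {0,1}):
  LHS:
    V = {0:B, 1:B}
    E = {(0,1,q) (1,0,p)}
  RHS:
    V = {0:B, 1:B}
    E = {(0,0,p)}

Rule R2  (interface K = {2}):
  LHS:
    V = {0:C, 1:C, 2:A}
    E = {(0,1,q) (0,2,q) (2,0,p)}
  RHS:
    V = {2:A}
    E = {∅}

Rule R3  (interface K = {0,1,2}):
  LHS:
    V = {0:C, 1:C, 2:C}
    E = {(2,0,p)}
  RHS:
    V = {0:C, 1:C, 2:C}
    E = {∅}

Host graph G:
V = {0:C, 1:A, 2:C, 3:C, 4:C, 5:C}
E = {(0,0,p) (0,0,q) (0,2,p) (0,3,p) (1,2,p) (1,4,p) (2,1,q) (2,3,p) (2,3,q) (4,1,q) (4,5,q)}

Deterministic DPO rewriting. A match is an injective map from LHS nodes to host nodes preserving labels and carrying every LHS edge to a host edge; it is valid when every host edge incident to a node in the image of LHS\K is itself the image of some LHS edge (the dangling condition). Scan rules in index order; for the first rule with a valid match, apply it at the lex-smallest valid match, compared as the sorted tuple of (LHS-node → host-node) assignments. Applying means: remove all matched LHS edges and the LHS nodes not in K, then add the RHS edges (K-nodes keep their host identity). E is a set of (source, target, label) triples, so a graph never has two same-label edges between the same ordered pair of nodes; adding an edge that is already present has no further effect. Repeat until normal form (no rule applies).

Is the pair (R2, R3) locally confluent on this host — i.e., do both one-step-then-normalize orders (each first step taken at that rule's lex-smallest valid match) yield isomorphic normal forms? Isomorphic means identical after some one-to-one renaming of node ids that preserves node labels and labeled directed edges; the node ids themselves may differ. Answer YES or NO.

branch R2-first: apply at {0↦4, 1↦5, 2↦1} → |E|=8, then 4 more step(s) → NF |V|=2 |E|=2 V={0:C, 1:A} E=0-p->0 0-q->0
branch R3-first: apply at {0↦2, 1↦3, 2↦0} → |E|=10, then 4 more step(s) → NF |V|=2 |E|=2 V={0:C, 1:A} E=0-p->0 0-q->0
graphs isomorphic (equal up to label-preserving node renaming)

Answer: YES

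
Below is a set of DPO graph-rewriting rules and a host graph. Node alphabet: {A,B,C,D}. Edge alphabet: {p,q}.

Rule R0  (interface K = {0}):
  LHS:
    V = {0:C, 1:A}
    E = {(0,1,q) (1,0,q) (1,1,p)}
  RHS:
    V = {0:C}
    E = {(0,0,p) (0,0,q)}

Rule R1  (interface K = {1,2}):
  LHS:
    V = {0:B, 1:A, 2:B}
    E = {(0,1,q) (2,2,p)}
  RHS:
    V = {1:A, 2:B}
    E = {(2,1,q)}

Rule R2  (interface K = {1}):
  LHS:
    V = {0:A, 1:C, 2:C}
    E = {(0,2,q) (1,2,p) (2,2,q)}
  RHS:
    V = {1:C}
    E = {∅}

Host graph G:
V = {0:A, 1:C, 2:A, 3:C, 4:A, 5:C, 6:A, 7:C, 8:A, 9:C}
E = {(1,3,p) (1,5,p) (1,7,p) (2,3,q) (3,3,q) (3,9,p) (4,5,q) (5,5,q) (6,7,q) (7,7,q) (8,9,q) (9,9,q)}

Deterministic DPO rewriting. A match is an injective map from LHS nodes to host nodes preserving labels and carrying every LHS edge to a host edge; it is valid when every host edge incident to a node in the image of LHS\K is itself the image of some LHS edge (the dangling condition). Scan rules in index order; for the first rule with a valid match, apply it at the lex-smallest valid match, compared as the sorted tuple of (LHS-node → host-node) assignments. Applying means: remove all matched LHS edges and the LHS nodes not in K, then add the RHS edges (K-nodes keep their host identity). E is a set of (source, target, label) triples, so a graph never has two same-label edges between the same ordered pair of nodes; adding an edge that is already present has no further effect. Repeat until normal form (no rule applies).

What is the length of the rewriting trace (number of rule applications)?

initial: |V|=10 |E|=12  E = 1-p->3 1-p->5 1-p->7 2-q->3 3-q->3 3-p->9 4-q->5 5-q->5 6-q->7 7-q->7 8-q->9 9-q->9
step 1: apply R2 at {0↦4, 1↦1, 2↦5}  → |V|=8 |E|=9  E = 1-p->3 1-p->7 2-q->3 3-q->3 3-p->9 6-q->7 7-q->7 8-q->9 9-q->9
step 2: apply R2 at {0↦6, 1↦1, 2↦7}  → |V|=6 |E|=6  E = 1-p->3 2-q->3 3-q->3 3-p->9 8-q->9 9-q->9
step 3: apply R2 at {0↦8, 1↦3, 2↦9}  → |V|=4 |E|=3  E = 1-p->3 2-q->3 3-q->3
step 4: apply R2 at {0↦2, 1↦1, 2↦3}  → |V|=2 |E|=0  E = ∅
normal form: no rule applies after step 4

Answer: 4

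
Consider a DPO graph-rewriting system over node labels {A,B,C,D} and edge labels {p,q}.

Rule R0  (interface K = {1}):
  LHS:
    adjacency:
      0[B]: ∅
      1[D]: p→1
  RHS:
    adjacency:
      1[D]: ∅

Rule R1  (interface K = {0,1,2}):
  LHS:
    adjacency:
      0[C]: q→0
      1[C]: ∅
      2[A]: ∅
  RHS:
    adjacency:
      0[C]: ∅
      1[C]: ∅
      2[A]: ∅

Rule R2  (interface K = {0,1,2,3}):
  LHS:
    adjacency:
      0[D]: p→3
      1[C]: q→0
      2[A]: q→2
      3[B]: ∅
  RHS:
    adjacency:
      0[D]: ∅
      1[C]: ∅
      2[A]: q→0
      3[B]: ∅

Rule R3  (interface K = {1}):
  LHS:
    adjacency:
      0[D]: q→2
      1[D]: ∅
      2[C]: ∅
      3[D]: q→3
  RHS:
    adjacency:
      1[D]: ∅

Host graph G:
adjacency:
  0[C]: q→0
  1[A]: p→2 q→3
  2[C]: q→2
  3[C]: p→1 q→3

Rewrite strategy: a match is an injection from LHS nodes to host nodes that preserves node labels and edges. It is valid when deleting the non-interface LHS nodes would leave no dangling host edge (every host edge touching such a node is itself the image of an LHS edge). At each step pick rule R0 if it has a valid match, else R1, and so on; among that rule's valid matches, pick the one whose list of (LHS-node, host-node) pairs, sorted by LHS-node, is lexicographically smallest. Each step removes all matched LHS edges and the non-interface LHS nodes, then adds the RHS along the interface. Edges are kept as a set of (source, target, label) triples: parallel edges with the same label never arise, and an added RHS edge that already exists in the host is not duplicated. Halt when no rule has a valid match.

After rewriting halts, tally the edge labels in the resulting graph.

Answer: p:2 q:1

Steps:
initial: |V|=4 |E|=6  E = 0-q->0 1-p->2 1-q->3 2-q->2 3-p->1 3-q->3
step 1: apply R1 at {0↦0, 1↦2, 2↦1}  → |V|=4 |E|=5  E = 1-p->2 1-q->3 2-q->2 3-p->1 3-q->3
step 2: apply R1 at {0↦2, 1↦0, 2↦1}  → |V|=4 |E|=4  E = 1-p->2 1-q->3 3-p->1 3-q->3
step 3: apply R1 at {0↦3, 1↦0, 2↦1}  → |V|=4 |E|=3  E = 1-p->2 1-q->3 3-p->1
normal form: no rule applies after step 3
NF edges: [(1, 2, 'p'), (1, 3, 'q'), (3, 1, 'p')]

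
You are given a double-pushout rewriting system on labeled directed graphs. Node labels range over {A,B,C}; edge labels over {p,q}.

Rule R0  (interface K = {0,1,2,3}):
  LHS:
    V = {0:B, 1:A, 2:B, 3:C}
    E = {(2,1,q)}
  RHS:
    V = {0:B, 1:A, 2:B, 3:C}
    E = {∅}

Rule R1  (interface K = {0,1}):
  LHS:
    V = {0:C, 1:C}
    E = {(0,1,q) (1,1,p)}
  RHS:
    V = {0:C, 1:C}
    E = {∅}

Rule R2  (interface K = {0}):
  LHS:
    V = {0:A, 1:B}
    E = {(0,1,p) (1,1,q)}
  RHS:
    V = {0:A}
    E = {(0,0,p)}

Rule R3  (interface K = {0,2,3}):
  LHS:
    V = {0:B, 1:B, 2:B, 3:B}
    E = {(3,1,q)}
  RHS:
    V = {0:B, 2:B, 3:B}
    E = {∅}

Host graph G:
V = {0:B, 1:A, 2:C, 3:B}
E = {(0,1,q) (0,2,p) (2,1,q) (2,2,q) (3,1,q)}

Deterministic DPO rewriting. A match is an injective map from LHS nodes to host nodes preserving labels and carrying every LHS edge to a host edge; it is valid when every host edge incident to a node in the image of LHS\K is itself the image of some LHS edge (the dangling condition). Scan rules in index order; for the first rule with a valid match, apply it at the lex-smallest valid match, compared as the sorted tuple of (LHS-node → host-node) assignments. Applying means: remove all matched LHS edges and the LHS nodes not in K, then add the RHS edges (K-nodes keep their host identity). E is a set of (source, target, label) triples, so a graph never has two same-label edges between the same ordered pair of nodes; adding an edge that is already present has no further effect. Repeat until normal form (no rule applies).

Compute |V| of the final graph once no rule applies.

initial: |V|=4 |E|=5  E = 0-q->1 0-p->2 2-q->1 2-q->2 3-q->1
step 1: apply R0 at {0↦0, 1↦1, 2↦3, 3↦2}  → |V|=4 |E|=4  E = 0-q->1 0-p->2 2-q->1 2-q->2
step 2: apply R0 at {0↦3, 1↦1, 2↦0, 3↦2}  → |V|=4 |E|=3  E = 0-p->2 2-q->1 2-q->2
halt: no rule applies after step 2
NF nodes: {0:B, 1:A, 2:C, 3:B}

Answer: 4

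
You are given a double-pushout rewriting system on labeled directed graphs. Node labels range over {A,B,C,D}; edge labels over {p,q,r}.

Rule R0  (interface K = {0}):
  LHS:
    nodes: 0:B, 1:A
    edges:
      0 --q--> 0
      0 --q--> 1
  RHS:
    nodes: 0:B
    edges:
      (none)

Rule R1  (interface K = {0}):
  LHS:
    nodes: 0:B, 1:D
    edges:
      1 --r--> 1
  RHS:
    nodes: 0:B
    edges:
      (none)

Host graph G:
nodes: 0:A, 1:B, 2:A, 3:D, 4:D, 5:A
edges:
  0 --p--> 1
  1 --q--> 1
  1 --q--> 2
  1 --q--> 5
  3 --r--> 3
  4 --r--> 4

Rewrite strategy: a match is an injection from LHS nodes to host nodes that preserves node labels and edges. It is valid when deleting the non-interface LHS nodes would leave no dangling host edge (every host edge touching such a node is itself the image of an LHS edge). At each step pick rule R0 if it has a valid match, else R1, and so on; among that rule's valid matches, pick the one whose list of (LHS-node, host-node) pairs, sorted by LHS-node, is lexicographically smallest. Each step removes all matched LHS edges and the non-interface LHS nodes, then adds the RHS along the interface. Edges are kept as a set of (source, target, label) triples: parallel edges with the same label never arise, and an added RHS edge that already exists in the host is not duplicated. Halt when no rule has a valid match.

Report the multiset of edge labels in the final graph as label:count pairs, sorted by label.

Answer: p:1 q:1

Rewrite trace:
[0] host  ⇒  6 nodes, 6 edges  {0-p->1 1-q->1 1-q->2 1-q->5 3-r->3 4-r->4}
[1] R0 @ {0↦1, 1↦2}  ⇒  5 nodes, 4 edges  {0-p->1 1-q->5 3-r->3 4-r->4}
[2] R1 @ {0↦1, 1↦3}  ⇒  4 nodes, 3 edges  {0-p->1 1-q->5 4-r->4}
[3] R1 @ {0↦1, 1↦4}  ⇒  3 nodes, 2 edges  {0-p->1 1-q->5}
normal form: no rule applies after step 3
NF edges: [(0, 1, 'p'), (1, 5, 'q')]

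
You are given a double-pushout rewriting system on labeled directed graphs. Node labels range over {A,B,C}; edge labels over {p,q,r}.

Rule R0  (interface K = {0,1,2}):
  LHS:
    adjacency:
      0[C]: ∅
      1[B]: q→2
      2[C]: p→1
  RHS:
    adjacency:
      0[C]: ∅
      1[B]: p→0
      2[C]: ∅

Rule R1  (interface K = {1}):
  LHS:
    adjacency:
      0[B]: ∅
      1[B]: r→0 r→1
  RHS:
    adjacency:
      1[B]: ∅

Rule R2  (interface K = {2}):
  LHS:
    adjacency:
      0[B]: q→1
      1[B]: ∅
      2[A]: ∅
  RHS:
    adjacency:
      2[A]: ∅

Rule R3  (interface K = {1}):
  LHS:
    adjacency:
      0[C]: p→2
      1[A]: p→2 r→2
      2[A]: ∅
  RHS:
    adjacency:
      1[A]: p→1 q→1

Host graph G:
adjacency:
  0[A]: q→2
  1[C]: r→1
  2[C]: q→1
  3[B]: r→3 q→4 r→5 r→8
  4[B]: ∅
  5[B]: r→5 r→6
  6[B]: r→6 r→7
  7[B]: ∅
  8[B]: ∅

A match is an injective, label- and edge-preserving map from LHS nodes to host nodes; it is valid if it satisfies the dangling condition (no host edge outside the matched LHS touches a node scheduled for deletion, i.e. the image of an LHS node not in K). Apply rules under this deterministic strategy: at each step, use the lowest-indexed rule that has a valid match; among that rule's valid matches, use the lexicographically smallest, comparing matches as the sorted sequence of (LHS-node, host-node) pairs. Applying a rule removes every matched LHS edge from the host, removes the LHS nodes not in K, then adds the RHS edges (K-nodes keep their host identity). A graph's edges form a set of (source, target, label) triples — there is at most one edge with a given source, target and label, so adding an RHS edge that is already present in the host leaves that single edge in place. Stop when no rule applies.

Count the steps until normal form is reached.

initial: |V|=9 |E|=11  E = 0-q->2 1-r->1 2-q->1 3-r->3 3-q->4 3-r->5 3-r->8 5-r->5 5-r->6 6-r->6 6-r->7
step 1: apply R1 at {0↦7, 1↦6}  → |V|=8 |E|=9  E = 0-q->2 1-r->1 2-q->1 3-r->3 3-q->4 3-r->5 3-r->8 5-r->5 5-r->6
step 2: apply R1 at {0↦6, 1↦5}  → |V|=7 |E|=7  E = 0-q->2 1-r->1 2-q->1 3-r->3 3-q->4 3-r->5 3-r->8
step 3: apply R1 at {0↦5, 1↦3}  → |V|=6 |E|=5  E = 0-q->2 1-r->1 2-q->1 3-q->4 3-r->8
normal form: no rule applies after step 3

Answer: 3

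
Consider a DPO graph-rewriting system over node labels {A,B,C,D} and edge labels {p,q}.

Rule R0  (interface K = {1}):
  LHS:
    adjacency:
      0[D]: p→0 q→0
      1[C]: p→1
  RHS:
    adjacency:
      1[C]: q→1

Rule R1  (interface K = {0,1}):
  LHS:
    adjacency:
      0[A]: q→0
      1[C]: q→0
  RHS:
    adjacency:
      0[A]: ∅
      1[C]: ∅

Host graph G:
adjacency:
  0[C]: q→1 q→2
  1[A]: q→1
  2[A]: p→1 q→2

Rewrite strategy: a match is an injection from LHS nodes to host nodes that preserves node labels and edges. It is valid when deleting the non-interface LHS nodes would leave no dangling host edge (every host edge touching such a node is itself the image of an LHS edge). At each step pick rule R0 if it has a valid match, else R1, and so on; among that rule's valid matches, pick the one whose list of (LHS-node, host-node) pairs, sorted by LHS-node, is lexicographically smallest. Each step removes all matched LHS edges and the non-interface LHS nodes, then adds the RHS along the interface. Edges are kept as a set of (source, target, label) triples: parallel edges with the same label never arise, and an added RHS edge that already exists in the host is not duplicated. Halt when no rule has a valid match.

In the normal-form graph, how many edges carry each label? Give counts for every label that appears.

initial: |V|=3 |E|=5  E = 0-q->1 0-q->2 1-q->1 2-p->1 2-q->2
step 1: apply R1 at {0↦1, 1↦0}  → |V|=3 |E|=3  E = 0-q->2 2-p->1 2-q->2
step 2: apply R1 at {0↦2, 1↦0}  → |V|=3 |E|=1  E = 2-p->1
final graph: no rule applies after step 2
NF edges: [(2, 1, 'p')]

Answer: p:1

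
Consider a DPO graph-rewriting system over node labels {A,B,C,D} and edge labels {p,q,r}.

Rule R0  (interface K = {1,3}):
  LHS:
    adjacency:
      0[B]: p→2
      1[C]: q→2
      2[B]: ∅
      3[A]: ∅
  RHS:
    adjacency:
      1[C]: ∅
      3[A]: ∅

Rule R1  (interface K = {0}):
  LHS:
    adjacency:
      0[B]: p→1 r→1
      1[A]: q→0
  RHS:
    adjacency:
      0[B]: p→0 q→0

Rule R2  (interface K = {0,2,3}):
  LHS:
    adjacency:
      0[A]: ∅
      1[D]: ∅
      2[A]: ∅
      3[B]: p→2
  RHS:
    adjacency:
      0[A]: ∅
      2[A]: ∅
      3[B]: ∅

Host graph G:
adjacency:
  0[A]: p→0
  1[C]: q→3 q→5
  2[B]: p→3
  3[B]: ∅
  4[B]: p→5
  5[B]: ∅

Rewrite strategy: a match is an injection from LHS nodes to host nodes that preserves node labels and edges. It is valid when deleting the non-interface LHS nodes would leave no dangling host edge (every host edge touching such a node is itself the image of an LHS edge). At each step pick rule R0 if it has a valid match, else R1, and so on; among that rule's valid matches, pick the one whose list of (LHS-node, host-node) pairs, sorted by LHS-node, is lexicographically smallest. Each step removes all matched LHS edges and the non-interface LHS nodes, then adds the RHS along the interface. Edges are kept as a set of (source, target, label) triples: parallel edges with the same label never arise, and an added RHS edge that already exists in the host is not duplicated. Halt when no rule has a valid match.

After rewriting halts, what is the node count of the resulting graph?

[0] host  ⇒  6 nodes, 5 edges  {0-p->0 1-q->3 1-q->5 2-p->3 4-p->5}
[1] R0 @ {0↦2, 1↦1, 2↦3, 3↦0}  ⇒  4 nodes, 3 edges  {0-p->0 1-q->5 4-p->5}
[2] R0 @ {0↦4, 1↦1, 2↦5, 3↦0}  ⇒  2 nodes, 1 edges  {0-p->0}
final graph: no rule applies after step 2
NF nodes: {0:A, 1:C}

Answer: 2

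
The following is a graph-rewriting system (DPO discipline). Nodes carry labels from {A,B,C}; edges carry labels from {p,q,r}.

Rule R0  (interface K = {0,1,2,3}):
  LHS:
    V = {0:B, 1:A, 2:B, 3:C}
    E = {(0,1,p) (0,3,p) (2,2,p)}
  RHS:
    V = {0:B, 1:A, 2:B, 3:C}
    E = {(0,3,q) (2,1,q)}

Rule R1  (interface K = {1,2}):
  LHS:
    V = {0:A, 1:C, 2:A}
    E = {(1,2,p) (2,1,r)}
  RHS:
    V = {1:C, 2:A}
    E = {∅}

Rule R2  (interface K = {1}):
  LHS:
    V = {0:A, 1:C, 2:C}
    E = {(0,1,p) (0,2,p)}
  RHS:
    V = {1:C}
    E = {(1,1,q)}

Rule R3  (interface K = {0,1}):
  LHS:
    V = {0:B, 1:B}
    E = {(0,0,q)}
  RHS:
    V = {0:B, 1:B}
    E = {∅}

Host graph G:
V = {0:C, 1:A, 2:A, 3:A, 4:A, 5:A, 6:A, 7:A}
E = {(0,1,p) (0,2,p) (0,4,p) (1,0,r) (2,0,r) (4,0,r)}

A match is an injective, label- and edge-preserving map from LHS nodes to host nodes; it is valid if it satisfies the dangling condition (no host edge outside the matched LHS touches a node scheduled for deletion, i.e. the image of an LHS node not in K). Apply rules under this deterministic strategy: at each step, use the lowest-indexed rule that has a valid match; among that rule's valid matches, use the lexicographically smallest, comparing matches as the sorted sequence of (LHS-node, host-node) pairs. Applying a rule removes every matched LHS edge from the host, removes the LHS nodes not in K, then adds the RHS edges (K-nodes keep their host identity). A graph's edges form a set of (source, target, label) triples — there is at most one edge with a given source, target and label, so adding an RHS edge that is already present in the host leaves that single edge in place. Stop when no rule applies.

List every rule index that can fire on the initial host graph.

Answer: [R1]

Derivation:
R0: no valid match — LHS pattern not found
R1: 12 valid matches — {0↦3, 1↦0, 2↦1}, {0↦3, 1↦0, 2↦2}, {0↦3, 1↦0, 2↦4} (+9 more)
R2: no valid match — LHS pattern not found
R3: no valid match — LHS pattern not found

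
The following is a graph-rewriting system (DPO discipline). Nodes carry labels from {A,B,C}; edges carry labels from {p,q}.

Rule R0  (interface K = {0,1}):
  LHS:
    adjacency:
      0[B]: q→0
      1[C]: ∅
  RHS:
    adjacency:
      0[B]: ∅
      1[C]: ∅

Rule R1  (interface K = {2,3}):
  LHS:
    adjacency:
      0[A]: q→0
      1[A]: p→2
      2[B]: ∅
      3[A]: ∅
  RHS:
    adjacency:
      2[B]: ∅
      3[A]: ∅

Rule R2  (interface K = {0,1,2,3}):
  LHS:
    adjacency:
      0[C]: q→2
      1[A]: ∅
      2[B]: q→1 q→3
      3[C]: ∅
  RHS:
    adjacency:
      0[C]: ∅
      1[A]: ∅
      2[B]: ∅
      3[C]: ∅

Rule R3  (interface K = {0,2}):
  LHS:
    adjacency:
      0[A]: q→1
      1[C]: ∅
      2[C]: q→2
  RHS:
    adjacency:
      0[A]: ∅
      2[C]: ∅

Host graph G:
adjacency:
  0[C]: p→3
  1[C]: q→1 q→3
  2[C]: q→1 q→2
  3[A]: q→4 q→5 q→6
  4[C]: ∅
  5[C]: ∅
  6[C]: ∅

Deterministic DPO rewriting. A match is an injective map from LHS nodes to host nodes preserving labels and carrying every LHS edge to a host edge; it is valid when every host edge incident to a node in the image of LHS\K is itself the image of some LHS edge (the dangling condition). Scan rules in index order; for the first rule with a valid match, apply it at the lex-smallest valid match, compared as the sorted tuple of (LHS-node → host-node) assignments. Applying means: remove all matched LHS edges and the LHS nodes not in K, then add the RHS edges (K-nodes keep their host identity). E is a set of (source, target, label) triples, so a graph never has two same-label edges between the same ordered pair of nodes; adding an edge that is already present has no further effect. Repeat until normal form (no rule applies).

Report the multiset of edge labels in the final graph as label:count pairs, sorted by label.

Answer: p:1 q:3

Derivation:
initial: |V|=7 |E|=8  E = 0-p->3 1-q->1 1-q->3 2-q->1 2-q->2 3-q->4 3-q->5 3-q->6
step 1: apply R3 at {0↦3, 1↦4, 2↦1}  → |V|=6 |E|=6  E = 0-p->3 1-q->3 2-q->1 2-q->2 3-q->5 3-q->6
step 2: apply R3 at {0↦3, 1↦5, 2↦2}  → |V|=5 |E|=4  E = 0-p->3 1-q->3 2-q->1 3-q->6
final graph: no rule applies after step 2
NF edges: [(0, 3, 'p'), (1, 3, 'q'), (2, 1, 'q'), (3, 6, 'q')]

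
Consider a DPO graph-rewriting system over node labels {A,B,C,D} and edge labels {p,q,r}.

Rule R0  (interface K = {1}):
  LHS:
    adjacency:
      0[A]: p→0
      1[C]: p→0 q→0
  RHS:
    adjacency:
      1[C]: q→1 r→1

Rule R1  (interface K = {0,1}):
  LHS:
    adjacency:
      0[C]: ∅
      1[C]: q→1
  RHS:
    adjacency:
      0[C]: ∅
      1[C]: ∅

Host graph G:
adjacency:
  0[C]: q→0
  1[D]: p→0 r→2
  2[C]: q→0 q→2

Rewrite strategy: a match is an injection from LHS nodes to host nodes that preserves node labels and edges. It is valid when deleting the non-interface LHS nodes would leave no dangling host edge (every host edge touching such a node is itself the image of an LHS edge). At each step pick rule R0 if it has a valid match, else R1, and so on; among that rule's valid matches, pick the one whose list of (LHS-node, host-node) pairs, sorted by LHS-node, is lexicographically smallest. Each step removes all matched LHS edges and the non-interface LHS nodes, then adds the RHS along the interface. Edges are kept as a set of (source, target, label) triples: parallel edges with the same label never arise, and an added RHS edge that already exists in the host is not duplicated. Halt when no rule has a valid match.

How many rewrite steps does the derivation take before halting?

Answer: 2

Rewrite trace:
initial: |V|=3 |E|=5  E = 0-q->0 1-p->0 1-r->2 2-q->0 2-q->2
step 1: apply R1 at {0↦0, 1↦2}  → |V|=3 |E|=4  E = 0-q->0 1-p->0 1-r->2 2-q->0
step 2: apply R1 at {0↦2, 1↦0}  → |V|=3 |E|=3  E = 1-p->0 1-r->2 2-q->0
final graph: no rule applies after step 2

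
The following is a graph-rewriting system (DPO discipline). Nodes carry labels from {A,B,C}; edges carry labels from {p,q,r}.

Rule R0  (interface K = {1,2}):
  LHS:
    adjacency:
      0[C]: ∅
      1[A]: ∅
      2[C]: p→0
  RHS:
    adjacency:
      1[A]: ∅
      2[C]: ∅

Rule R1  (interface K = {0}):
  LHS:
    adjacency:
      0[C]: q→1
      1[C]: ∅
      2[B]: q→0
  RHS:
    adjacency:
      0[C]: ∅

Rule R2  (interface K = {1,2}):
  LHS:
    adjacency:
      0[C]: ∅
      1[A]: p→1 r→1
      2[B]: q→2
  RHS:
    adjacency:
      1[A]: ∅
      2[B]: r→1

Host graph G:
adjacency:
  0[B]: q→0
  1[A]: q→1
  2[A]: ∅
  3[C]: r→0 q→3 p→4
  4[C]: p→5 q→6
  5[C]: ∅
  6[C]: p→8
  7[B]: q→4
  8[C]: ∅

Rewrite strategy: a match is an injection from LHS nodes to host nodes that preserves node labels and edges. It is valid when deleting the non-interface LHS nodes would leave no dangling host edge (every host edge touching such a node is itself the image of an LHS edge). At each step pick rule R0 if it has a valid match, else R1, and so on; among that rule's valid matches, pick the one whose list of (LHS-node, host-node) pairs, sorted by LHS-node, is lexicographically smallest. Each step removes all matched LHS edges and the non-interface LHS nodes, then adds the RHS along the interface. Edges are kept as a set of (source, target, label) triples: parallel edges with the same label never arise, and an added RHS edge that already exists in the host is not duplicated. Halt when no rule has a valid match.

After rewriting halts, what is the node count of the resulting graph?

Answer: 4

Steps:
initial: |V|=9 |E|=9  E = 0-q->0 1-q->1 3-r->0 3-q->3 3-p->4 4-p->5 4-q->6 6-p->8 7-q->4
step 1: apply R0 at {0↦5, 1↦1, 2↦4}  → |V|=8 |E|=8  E = 0-q->0 1-q->1 3-r->0 3-q->3 3-p->4 4-q->6 6-p->8 7-q->4
step 2: apply R0 at {0↦8, 1↦1, 2↦6}  → |V|=7 |E|=7  E = 0-q->0 1-q->1 3-r->0 3-q->3 3-p->4 4-q->6 7-q->4
step 3: apply R1 at {0↦4, 1↦6, 2↦7}  → |V|=5 |E|=5  E = 0-q->0 1-q->1 3-r->0 3-q->3 3-p->4
step 4: apply R0 at {0↦4, 1↦1, 2↦3}  → |V|=4 |E|=4  E = 0-q->0 1-q->1 3-r->0 3-q->3
final graph: no rule applies after step 4
NF nodes: {0:B, 1:A, 2:A, 3:C}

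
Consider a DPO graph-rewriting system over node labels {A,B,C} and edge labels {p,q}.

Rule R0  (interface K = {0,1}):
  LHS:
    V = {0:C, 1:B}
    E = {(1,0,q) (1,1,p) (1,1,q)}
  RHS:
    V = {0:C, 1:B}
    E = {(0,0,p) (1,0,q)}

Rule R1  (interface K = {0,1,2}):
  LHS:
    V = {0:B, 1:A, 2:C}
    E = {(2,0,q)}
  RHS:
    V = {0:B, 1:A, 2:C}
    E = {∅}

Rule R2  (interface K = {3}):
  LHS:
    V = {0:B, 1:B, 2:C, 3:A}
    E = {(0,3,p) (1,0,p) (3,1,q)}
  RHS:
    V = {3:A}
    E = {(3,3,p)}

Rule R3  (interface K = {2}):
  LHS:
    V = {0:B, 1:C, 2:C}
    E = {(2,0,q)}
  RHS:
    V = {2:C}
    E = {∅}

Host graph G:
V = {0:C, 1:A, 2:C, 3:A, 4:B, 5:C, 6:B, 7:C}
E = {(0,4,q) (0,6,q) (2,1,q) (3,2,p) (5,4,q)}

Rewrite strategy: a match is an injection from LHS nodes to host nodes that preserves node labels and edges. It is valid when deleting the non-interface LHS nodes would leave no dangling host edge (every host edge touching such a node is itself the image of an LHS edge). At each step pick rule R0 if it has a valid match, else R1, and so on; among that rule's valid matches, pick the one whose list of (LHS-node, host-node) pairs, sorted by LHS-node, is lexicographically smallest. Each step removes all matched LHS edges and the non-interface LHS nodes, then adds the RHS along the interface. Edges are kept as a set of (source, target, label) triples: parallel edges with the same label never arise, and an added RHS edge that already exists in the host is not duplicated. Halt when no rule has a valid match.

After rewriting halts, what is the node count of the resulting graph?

Answer: 8

Derivation:
start.  V:8 E:5  edges: 0-q->4 0-q->6 2-q->1 3-p->2 5-q->4
1. fire R1 via {0↦4, 1↦1, 2↦0}  →  V:8 E:4  edges: 0-q->6 2-q->1 3-p->2 5-q->4
2. fire R1 via {0↦4, 1↦1, 2↦5}  →  V:8 E:3  edges: 0-q->6 2-q->1 3-p->2
3. fire R1 via {0↦6, 1↦1, 2↦0}  →  V:8 E:2  edges: 2-q->1 3-p->2
final graph: no rule applies after step 3
NF nodes: {0:C, 1:A, 2:C, 3:A, 4:B, 5:C, 6:B, 7:C}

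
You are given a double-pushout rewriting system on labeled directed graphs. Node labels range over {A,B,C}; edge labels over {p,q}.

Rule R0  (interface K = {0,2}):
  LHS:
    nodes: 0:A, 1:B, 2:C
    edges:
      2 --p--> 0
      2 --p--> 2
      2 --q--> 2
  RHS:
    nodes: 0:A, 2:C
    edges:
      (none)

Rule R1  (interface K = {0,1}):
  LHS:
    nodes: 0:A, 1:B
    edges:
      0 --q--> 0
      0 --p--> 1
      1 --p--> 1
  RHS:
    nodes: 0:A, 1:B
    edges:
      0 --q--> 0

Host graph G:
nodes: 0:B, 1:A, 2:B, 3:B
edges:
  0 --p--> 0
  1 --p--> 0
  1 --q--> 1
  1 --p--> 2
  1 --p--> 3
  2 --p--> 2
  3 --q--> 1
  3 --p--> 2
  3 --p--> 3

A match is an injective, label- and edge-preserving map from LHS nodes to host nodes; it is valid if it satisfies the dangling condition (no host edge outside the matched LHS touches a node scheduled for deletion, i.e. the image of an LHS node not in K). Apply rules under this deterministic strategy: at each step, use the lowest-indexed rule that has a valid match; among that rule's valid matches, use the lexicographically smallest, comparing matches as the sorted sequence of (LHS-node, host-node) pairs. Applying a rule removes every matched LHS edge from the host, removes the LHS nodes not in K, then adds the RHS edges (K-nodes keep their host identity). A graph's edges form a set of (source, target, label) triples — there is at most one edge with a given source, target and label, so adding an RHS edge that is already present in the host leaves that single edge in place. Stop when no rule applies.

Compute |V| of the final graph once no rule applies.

Answer: 4

Steps:
[0] host  ⇒  4 nodes, 9 edges  {0-p->0 1-p->0 1-q->1 1-p->2 1-p->3 2-p->2 3-q->1 3-p->2 3-p->3}
[1] R1 @ {0↦1, 1↦0}  ⇒  4 nodes, 7 edges  {1-q->1 1-p->2 1-p->3 2-p->2 3-q->1 3-p->2 3-p->3}
[2] R1 @ {0↦1, 1↦2}  ⇒  4 nodes, 5 edges  {1-q->1 1-p->3 3-q->1 3-p->2 3-p->3}
[3] R1 @ {0↦1, 1↦3}  ⇒  4 nodes, 3 edges  {1-q->1 3-q->1 3-p->2}
normal form: no rule applies after step 3
NF nodes: {0:B, 1:A, 2:B, 3:B}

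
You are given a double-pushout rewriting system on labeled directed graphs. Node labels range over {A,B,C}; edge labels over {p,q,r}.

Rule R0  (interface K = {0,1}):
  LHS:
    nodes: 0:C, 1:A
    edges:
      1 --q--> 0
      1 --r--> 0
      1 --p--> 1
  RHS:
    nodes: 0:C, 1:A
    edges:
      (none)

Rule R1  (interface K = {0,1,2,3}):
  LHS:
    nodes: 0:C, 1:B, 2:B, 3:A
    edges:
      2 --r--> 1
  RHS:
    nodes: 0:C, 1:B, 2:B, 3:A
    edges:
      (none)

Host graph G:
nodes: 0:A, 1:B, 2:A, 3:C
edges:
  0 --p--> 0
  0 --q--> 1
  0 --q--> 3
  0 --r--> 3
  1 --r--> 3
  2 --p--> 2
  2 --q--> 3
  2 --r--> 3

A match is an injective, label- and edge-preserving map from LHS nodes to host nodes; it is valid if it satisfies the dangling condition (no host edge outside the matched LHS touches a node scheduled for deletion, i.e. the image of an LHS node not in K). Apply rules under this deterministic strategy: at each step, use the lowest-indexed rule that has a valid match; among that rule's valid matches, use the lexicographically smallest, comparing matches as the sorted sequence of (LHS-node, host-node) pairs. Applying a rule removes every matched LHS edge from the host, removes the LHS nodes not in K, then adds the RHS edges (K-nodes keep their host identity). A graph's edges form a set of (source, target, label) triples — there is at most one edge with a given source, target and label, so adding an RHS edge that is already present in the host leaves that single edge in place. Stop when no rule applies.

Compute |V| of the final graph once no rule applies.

[0] host  ⇒  4 nodes, 8 edges  {0-p->0 0-q->1 0-q->3 0-r->3 1-r->3 2-p->2 2-q->3 2-r->3}
[1] R0 @ {0↦3, 1↦0}  ⇒  4 nodes, 5 edges  {0-q->1 1-r->3 2-p->2 2-q->3 2-r->3}
[2] R0 @ {0↦3, 1↦2}  ⇒  4 nodes, 2 edges  {0-q->1 1-r->3}
final graph: no rule applies after step 2
NF nodes: {0:A, 1:B, 2:A, 3:C}

Answer: 4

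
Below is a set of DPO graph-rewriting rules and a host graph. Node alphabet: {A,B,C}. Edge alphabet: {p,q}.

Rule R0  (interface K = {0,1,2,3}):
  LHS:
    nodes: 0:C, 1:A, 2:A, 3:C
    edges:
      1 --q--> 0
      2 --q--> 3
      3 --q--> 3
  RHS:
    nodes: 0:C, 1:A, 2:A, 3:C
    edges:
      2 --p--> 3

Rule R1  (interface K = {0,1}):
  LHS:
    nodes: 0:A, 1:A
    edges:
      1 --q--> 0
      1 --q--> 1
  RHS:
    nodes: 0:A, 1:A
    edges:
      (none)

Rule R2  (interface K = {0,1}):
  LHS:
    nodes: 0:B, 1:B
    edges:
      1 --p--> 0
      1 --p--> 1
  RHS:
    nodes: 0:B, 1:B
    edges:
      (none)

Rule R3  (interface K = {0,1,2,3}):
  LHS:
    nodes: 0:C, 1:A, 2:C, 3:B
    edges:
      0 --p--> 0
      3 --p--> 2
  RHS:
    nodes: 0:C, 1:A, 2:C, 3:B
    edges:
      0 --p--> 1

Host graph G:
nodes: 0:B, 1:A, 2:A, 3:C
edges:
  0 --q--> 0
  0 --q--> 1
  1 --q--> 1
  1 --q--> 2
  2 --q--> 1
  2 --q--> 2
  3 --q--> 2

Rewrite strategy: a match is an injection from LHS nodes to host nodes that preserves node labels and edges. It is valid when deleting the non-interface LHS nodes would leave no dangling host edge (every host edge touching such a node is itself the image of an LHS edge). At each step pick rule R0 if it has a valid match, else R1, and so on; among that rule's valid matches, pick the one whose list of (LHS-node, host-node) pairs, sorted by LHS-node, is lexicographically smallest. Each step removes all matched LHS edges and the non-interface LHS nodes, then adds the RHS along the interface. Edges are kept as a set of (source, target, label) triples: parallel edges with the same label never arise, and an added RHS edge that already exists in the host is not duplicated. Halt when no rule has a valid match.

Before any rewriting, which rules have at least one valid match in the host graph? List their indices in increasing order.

R0: no valid match — LHS pattern not found
R1: 2 valid matches — {0↦1, 1↦2}, {0↦2, 1↦1}
R2: no valid match — LHS pattern not found
R3: no valid match — LHS pattern not found

Answer: [R1]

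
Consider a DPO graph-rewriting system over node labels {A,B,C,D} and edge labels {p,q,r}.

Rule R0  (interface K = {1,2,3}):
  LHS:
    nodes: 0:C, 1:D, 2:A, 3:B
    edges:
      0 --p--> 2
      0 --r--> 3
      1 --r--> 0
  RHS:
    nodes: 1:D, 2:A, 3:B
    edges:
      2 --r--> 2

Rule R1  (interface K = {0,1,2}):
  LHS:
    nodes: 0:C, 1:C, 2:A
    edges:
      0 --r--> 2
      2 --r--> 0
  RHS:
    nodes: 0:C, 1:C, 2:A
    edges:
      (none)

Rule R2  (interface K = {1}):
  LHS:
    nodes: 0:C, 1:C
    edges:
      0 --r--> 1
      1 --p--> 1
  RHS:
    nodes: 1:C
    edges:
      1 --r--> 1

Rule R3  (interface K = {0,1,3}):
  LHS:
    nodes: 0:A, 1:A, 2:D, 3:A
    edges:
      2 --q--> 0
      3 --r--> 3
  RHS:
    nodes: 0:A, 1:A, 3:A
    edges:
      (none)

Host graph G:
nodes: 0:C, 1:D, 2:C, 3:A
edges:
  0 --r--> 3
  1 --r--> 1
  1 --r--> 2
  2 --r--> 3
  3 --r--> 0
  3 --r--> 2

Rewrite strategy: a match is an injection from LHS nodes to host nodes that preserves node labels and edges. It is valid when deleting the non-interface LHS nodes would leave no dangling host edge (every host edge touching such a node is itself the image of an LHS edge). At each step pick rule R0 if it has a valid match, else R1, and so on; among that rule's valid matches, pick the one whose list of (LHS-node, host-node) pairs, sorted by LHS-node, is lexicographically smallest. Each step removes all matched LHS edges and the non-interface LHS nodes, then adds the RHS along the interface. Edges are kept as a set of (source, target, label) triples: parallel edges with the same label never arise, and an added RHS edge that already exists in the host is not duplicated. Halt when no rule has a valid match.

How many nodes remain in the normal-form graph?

Answer: 4

Rewrite trace:
start.  V:4 E:6  edges: 0-r->3 1-r->1 1-r->2 2-r->3 3-r->0 3-r->2
1. fire R1 via {0↦0, 1↦2, 2↦3}  →  V:4 E:4  edges: 1-r->1 1-r->2 2-r->3 3-r->2
2. fire R1 via {0↦2, 1↦0, 2↦3}  →  V:4 E:2  edges: 1-r->1 1-r->2
normal form: no rule applies after step 2
NF nodes: {0:C, 1:D, 2:C, 3:A}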